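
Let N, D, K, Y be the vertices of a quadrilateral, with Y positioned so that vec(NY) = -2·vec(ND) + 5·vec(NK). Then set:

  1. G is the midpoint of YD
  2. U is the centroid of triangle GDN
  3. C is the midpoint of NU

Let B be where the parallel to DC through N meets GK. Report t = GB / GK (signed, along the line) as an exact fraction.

Assign N = (0, 0), D = (1, 0), K = (0, 1), Y = (-2, 5) — the answer is frame-independent, so this choice is without loss of generality.
1. G is the midpoint of YD ⇒ G = (-1/2, 5/2)
2. U is the centroid of triangle GDN ⇒ U = (1/6, 5/6)
3. C is the midpoint of NU ⇒ C = (1/12, 5/12)
through N parallel to DC: direction (-11/12, 5/12); meets GK at B = (11/28, -5/28)
B = G + t·(K−G) with t = 25/14

t = 25/14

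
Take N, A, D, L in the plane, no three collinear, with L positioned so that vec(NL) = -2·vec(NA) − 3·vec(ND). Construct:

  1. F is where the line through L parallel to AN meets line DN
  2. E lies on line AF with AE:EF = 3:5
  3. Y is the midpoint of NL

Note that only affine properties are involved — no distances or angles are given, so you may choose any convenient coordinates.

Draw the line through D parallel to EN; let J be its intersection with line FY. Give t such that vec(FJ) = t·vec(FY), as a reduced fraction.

Work in coordinates with N = (0, 0), A = (1, 0), D = (0, 1), L = (-2, -3).
1. F is where the line through L parallel to AN meets line DN ⇒ F = (0, -3)
2. E lies on line AF with AE:EF = 3:5 ⇒ E = (5/8, -9/8)
3. Y is the midpoint of NL ⇒ Y = (-1, -3/2)
through D parallel to EN: direction (-5/8, 9/8); meets FY at J = (40/3, -23)
J = F + t·(Y−F) with t = -40/3

t = -40/3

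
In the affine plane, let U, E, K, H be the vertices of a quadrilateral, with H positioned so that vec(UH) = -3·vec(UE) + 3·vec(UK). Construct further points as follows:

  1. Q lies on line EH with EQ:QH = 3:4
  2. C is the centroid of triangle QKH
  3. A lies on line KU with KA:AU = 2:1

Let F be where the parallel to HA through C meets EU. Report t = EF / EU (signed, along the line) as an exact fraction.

Work in coordinates with U = (0, 0), E = (1, 0), K = (0, 1), H = (-3, 3).
1. Q lies on line EH with EQ:QH = 3:4 ⇒ Q = (-5/7, 9/7)
2. C is the centroid of triangle QKH ⇒ C = (-26/21, 37/21)
3. A lies on line KU with KA:AU = 2:1 ⇒ A = (0, 1/3)
through C parallel to HA: direction (3, -8/3); meets EU at F = (125/168, 0)
F = E + t·(U−E) with t = 43/168

t = 43/168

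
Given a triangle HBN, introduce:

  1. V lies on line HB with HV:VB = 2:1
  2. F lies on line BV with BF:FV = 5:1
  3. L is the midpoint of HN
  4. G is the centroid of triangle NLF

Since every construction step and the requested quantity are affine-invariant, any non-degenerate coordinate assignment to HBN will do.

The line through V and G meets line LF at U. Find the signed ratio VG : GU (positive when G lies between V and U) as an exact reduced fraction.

VG:GU = -16/13

Work in coordinates with H = (0, 0), B = (1, 0), N = (0, 1).
1. V lies on line HB with HV:VB = 2:1 ⇒ V = (2/3, 0)
2. F lies on line BV with BF:FV = 5:1 ⇒ F = (13/18, 0)
3. L is the midpoint of HN ⇒ L = (0, 1/2)
4. G is the centroid of triangle NLF ⇒ G = (13/54, 1/2)
line VG meets LF at U = (169/288, 3/32)
G = V + t·(U−V) with t = 16/3, so VG:GU = 16/3:-13/3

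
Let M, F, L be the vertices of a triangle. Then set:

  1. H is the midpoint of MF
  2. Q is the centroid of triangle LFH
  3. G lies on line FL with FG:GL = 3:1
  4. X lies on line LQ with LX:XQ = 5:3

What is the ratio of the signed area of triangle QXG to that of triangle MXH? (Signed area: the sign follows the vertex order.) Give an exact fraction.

[QXG]:[MXH] = 3/56

Set M = (0, 0), F = (1, 0), L = (0, 1); any affine frame gives the same invariant.
1. H is the midpoint of MF ⇒ H = (1/2, 0)
2. Q is the centroid of triangle LFH ⇒ Q = (1/2, 1/3)
3. G lies on line FL with FG:GL = 3:1 ⇒ G = (1/4, 3/4)
4. X lies on line LQ with LX:XQ = 5:3 ⇒ X = (5/16, 7/12)
2·[QXG] = -1/64, 2·[MXH] = -7/24
[QXG]:[MXH] = -1/64:-7/24 = 3/56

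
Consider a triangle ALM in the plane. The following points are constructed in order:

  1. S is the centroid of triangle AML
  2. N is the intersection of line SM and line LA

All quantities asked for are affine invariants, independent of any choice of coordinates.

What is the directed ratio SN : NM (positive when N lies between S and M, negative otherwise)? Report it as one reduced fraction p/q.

Assign A = (0, 0), L = (1, 0), M = (0, 1) — the answer is frame-independent, so this choice is without loss of generality.
1. S is the centroid of triangle AML ⇒ S = (1/3, 1/3)
2. N is the intersection of line SM and line LA ⇒ N = (1/2, 0)
N = S + t·(M−S) with t = -1/2, so SN:NM = t:(1−t) = -1/2:3/2

SN:NM = -1/3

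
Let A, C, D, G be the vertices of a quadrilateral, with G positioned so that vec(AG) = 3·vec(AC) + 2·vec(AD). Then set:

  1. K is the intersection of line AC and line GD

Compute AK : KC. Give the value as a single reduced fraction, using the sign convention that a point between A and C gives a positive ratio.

Set A = (0, 0), C = (1, 0), D = (0, 1), G = (3, 2); any affine frame gives the same invariant.
1. K is the intersection of line AC and line GD ⇒ K = (-3, 0)
K = A + t·(C−A) with t = -3, so AK:KC = t:(1−t) = -3:4

AK:KC = -3/4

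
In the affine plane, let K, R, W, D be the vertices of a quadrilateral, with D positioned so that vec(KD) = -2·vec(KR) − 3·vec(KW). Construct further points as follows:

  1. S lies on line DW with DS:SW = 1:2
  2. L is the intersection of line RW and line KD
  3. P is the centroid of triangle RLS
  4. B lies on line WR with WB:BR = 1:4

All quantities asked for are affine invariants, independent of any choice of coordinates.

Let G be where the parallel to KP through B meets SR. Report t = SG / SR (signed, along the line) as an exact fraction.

t = 9/13

Assign K = (0, 0), R = (1, 0), W = (0, 1), D = (-2, -3) — the answer is frame-independent, so this choice is without loss of generality.
1. S lies on line DW with DS:SW = 1:2 ⇒ S = (-4/3, -5/3)
2. L is the intersection of line RW and line KD ⇒ L = (2/5, 3/5)
3. P is the centroid of triangle RLS ⇒ P = (1/45, -16/45)
4. B lies on line WR with WB:BR = 1:4 ⇒ B = (1/5, 4/5)
through B parallel to KP: direction (1/45, -16/45); meets SR at G = (11/39, -20/39)
G = S + t·(R−S) with t = 9/13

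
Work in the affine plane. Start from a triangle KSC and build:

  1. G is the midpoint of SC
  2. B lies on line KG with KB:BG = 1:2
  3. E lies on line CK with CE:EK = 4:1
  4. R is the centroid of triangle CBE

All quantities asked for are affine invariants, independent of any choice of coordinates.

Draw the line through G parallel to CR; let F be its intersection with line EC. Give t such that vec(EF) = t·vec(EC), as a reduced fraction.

Choose coordinates K = (0, 0), S = (1, 0), C = (0, 1).
1. G is the midpoint of SC ⇒ G = (1/2, 1/2)
2. B lies on line KG with KB:BG = 1:2 ⇒ B = (1/6, 1/6)
3. E lies on line CK with CE:EK = 4:1 ⇒ E = (0, 1/5)
4. R is the centroid of triangle CBE ⇒ R = (1/18, 41/90)
through G parallel to CR: direction (1/18, -49/90); meets EC at F = (0, 27/5)
F = E + t·(C−E) with t = 13/2

t = 13/2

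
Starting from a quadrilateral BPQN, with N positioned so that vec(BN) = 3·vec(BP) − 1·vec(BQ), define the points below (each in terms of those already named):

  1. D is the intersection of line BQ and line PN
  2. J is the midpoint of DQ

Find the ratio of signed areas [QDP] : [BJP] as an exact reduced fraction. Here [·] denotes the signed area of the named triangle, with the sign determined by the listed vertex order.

Assign B = (0, 0), P = (1, 0), Q = (0, 1), N = (3, -1) — the answer is frame-independent, so this choice is without loss of generality.
1. D is the intersection of line BQ and line PN ⇒ D = (0, 1/2)
2. J is the midpoint of DQ ⇒ J = (0, 3/4)
2·[QDP] = 1/2, 2·[BJP] = -3/4
[QDP]:[BJP] = 1/2:-3/4 = -2/3

[QDP]:[BJP] = -2/3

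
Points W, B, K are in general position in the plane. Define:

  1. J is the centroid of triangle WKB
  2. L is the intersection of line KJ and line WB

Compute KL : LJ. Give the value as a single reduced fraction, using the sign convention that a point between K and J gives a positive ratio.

KL:LJ = -3

Set W = (0, 0), B = (1, 0), K = (0, 1); any affine frame gives the same invariant.
1. J is the centroid of triangle WKB ⇒ J = (1/3, 1/3)
2. L is the intersection of line KJ and line WB ⇒ L = (1/2, 0)
L = K + t·(J−K) with t = 3/2, so KL:LJ = t:(1−t) = 3/2:-1/2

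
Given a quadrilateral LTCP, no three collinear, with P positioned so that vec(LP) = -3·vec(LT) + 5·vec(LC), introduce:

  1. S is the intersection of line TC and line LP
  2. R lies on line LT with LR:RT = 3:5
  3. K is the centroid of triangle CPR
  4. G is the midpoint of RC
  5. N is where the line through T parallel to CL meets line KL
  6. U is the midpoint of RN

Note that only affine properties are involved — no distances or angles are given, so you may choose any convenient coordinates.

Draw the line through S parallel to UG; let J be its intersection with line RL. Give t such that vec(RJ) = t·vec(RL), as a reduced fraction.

Work in coordinates with L = (0, 0), T = (1, 0), C = (0, 1), P = (-3, 5).
1. S is the intersection of line TC and line LP ⇒ S = (-3/2, 5/2)
2. R lies on line LT with LR:RT = 3:5 ⇒ R = (3/8, 0)
3. K is the centroid of triangle CPR ⇒ K = (-7/8, 2)
4. G is the midpoint of RC ⇒ G = (3/16, 1/2)
5. N is where the line through T parallel to CL meets line KL ⇒ N = (1, -16/7)
6. U is the midpoint of RN ⇒ U = (11/16, -8/7)
through S parallel to UG: direction (-1/2, 23/14); meets RL at J = (-17/23, 0)
J = R + t·(L−R) with t = 205/69

t = 205/69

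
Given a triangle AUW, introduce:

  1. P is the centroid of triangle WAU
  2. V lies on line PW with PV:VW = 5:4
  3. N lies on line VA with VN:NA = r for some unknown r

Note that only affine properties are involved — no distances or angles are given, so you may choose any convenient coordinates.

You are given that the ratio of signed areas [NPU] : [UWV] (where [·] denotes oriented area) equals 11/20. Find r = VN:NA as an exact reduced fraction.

r = 1/4

Assign A = (0, 0), U = (1, 0), W = (0, 1) — the answer is frame-independent, so this choice is without loss of generality.
1. P is the centroid of triangle WAU ⇒ P = (1/3, 1/3)
2. V lies on line PW with PV:VW = 5:4 ⇒ V = (4/27, 19/27)
3. With VN:NA = r, write λ = r/(r+1) so N = V + λ·(A−V); N is affine-linear in λ
Every point depending on N is an affine combination of N and λ-independent points, so each such coordinate is linear in λ; the λ² term in each signed area is a multiple of (A−V)×(A−V) = 0, so 2·[NPU] and 2·[UWV] are each linear in λ. Evaluating at λ=0 and λ=1:
  2·[NPU] = -14/27·λ + 5/27,   2·[UWV] = 4/27
So [NPU]:[UWV] = (-14/27·λ + 5/27) / (4/27). Setting this equal to 11/20:
  -14/27·λ + 5/27 = 11/20·(4/27)  ⇒  λ = 1/5
Then r = λ/(1−λ) = (1/5)/(4/5) = 1/4. Check: with r = 1/4, N = (16/135, 76/135) and [NPU]:[UWV] = 11/20 as required.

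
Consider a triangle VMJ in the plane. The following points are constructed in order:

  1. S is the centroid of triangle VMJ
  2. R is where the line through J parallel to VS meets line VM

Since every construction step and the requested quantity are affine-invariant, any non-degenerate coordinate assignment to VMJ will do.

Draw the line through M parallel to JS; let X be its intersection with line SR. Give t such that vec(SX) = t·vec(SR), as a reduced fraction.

t = -1/3

Assign V = (0, 0), M = (1, 0), J = (0, 1) — the answer is frame-independent, so this choice is without loss of generality.
1. S is the centroid of triangle VMJ ⇒ S = (1/3, 1/3)
2. R is where the line through J parallel to VS meets line VM ⇒ R = (-1, 0)
through M parallel to JS: direction (1/3, -2/3); meets SR at X = (7/9, 4/9)
X = S + t·(R−S) with t = -1/3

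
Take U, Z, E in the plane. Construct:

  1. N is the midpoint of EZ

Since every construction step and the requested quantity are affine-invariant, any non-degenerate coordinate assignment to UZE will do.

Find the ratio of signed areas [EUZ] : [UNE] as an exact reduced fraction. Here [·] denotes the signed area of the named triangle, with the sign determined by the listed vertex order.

[EUZ]:[UNE] = 2

Work in coordinates with U = (0, 0), Z = (1, 0), E = (0, 1).
1. N is the midpoint of EZ ⇒ N = (1/2, 1/2)
2·[EUZ] = 1, 2·[UNE] = 1/2
[EUZ]:[UNE] = 1:1/2 = 2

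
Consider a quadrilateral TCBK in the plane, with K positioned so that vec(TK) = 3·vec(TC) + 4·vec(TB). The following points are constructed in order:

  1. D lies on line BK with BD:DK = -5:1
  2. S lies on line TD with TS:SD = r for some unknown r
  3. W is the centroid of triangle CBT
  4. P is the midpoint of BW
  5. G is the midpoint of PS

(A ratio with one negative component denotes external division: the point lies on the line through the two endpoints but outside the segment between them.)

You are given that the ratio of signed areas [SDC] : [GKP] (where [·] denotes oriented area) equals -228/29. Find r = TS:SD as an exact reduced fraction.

Choose coordinates T = (0, 0), C = (1, 0), B = (0, 1), K = (3, 4).
1. D lies on line BK with BD:DK = -5:1 ⇒ D = (15/4, 19/4)
2. With TS:SD = r, write λ = r/(r+1) so S = T + λ·(D−T); S is affine-linear in λ
3. W is the centroid of triangle CBT ⇒ W = (1/3, 1/3)
4. P is the midpoint of BW ⇒ P = (1/6, 2/3)
5. G is the midpoint of PS ⇒ G is an affine combination of earlier points and hence also affine-linear in λ
Every point depending on S is an affine combination of S and λ-independent points, so each such coordinate is linear in λ; the λ² term in each signed area is a multiple of (D−T)×(D−T) = 0, so 2·[SDC] and 2·[GKP] are each linear in λ. Evaluating at λ=0 and λ=1:
  2·[SDC] = 19/4·λ − 19/4,   2·[GKP] = -23/48·λ + 2/3
So [SDC]:[GKP] = (19/4·λ − 19/4) / (-23/48·λ + 2/3). Setting this equal to -228/29:
  19/4·λ − 19/4 = -228/29·(-23/48·λ + 2/3)  ⇒  λ = -1/2
Then r = λ/(1−λ) = (-1/2)/(3/2) = -1/3. Check: with r = -1/3, S = (-15/8, -19/8) and [SDC]:[GKP] = -228/29 as required.

r = -1/3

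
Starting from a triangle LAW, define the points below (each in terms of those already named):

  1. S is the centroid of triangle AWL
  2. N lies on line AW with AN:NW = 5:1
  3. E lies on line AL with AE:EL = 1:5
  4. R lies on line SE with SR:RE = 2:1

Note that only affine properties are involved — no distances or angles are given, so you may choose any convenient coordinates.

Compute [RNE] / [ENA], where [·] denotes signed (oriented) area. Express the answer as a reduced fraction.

[RNE]:[ENA] = 7/15

Work in coordinates with L = (0, 0), A = (1, 0), W = (0, 1).
1. S is the centroid of triangle AWL ⇒ S = (1/3, 1/3)
2. N lies on line AW with AN:NW = 5:1 ⇒ N = (1/6, 5/6)
3. E lies on line AL with AE:EL = 1:5 ⇒ E = (5/6, 0)
4. R lies on line SE with SR:RE = 2:1 ⇒ R = (2/3, 1/9)
2·[RNE] = -7/108, 2·[ENA] = -5/36
[RNE]:[ENA] = -7/108:-5/36 = 7/15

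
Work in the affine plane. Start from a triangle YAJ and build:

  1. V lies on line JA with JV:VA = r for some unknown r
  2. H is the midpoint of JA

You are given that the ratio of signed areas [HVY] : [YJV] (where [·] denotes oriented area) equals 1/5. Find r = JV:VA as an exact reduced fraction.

Assign Y = (0, 0), A = (1, 0), J = (0, 1) — the answer is frame-independent, so this choice is without loss of generality.
1. With JV:VA = r, write λ = r/(r+1) so V = J + λ·(A−J); V is affine-linear in λ
2. H is the midpoint of JA ⇒ H = (1/2, 1/2)
Every point depending on V is an affine combination of V and λ-independent points, so each such coordinate is linear in λ; the λ² term in each signed area is a multiple of (A−J)×(A−J) = 0, so 2·[HVY] and 2·[YJV] are each linear in λ. Evaluating at λ=0 and λ=1:
  2·[HVY] = −λ + 1/2,   2·[YJV] = −λ
So [HVY]:[YJV] = (−λ + 1/2) / (−λ). Setting this equal to 1/5:
  −λ + 1/2 = 1/5·(−λ)  ⇒  λ = 5/8
Then r = λ/(1−λ) = (5/8)/(3/8) = 5/3. Check: with r = 5/3, V = (5/8, 3/8) and [HVY]:[YJV] = 1/5 as required.

r = 5/3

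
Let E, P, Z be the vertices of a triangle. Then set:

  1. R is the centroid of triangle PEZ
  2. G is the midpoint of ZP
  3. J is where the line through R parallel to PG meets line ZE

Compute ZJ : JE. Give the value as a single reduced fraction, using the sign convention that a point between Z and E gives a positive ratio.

ZJ:JE = 1/2

Work in coordinates with E = (0, 0), P = (1, 0), Z = (0, 1).
1. R is the centroid of triangle PEZ ⇒ R = (1/3, 1/3)
2. G is the midpoint of ZP ⇒ G = (1/2, 1/2)
3. J is where the line through R parallel to PG meets line ZE ⇒ J = (0, 2/3)
J = Z + t·(E−Z) with t = 1/3, so ZJ:JE = t:(1−t) = 1/3:2/3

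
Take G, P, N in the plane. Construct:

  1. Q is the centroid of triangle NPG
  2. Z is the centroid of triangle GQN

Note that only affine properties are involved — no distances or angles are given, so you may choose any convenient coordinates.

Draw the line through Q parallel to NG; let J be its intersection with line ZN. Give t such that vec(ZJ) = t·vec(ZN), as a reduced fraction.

t = -2

Set G = (0, 0), P = (1, 0), N = (0, 1); any affine frame gives the same invariant.
1. Q is the centroid of triangle NPG ⇒ Q = (1/3, 1/3)
2. Z is the centroid of triangle GQN ⇒ Z = (1/9, 4/9)
through Q parallel to NG: direction (0, -1); meets ZN at J = (1/3, -2/3)
J = Z + t·(N−Z) with t = -2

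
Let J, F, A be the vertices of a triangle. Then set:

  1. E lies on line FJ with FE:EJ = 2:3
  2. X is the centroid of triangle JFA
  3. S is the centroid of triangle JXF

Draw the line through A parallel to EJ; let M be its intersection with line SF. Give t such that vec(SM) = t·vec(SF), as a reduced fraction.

t = -8

Choose coordinates J = (0, 0), F = (1, 0), A = (0, 1).
1. E lies on line FJ with FE:EJ = 2:3 ⇒ E = (3/5, 0)
2. X is the centroid of triangle JFA ⇒ X = (1/3, 1/3)
3. S is the centroid of triangle JXF ⇒ S = (4/9, 1/9)
through A parallel to EJ: direction (-3/5, 0); meets SF at M = (-4, 1)
M = S + t·(F−S) with t = -8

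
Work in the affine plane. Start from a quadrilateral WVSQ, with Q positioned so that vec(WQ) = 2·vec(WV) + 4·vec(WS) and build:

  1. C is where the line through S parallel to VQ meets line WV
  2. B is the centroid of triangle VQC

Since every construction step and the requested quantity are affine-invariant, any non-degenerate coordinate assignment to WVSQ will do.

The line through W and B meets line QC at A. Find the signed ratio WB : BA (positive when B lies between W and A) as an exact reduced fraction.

WB:BA = -2/5

Choose coordinates W = (0, 0), V = (1, 0), S = (0, 1), Q = (2, 4).
1. C is where the line through S parallel to VQ meets line WV ⇒ C = (-1/4, 0)
2. B is the centroid of triangle VQC ⇒ B = (11/12, 4/3)
line WB meets QC at A = (-11/8, -2)
B = W + t·(A−W) with t = -2/3, so WB:BA = -2/3:5/3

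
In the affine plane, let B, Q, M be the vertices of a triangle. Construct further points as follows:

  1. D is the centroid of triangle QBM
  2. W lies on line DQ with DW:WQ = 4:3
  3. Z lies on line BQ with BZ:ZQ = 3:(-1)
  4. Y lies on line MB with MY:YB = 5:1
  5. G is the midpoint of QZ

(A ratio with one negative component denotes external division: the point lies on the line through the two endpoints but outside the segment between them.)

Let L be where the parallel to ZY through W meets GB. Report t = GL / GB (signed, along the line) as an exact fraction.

Work in coordinates with B = (0, 0), Q = (1, 0), M = (0, 1).
1. D is the centroid of triangle QBM ⇒ D = (1/3, 1/3)
2. W lies on line DQ with DW:WQ = 4:3 ⇒ W = (5/7, 1/7)
3. Z lies on line BQ with BZ:ZQ = 3:(-1) ⇒ Z = (3/2, 0)
4. Y lies on line MB with MY:YB = 5:1 ⇒ Y = (0, 1/6)
5. G is the midpoint of QZ ⇒ G = (5/4, 0)
through W parallel to ZY: direction (-3/2, 1/6); meets GB at L = (2, 0)
L = G + t·(B−G) with t = -3/5

t = -3/5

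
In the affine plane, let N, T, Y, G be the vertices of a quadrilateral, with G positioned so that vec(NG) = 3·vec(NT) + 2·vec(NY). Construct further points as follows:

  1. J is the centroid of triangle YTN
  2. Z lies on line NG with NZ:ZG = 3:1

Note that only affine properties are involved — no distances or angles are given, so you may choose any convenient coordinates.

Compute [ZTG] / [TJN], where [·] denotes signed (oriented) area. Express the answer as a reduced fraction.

[ZTG]:[TJN] = 3/2

Work in coordinates with N = (0, 0), T = (1, 0), Y = (0, 1), G = (3, 2).
1. J is the centroid of triangle YTN ⇒ J = (1/3, 1/3)
2. Z lies on line NG with NZ:ZG = 3:1 ⇒ Z = (9/4, 3/2)
2·[ZTG] = 1/2, 2·[TJN] = 1/3
[ZTG]:[TJN] = 1/2:1/3 = 3/2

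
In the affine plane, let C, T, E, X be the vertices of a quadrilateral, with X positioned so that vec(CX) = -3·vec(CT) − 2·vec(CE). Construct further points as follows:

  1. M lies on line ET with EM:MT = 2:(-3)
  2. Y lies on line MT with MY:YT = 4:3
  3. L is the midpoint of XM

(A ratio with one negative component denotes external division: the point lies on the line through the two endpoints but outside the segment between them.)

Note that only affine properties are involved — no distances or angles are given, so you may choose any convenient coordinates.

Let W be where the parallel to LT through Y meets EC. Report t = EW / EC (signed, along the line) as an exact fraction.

t = -12/49

Work in coordinates with C = (0, 0), T = (1, 0), E = (0, 1), X = (-3, -2).
1. M lies on line ET with EM:MT = 2:(-3) ⇒ M = (-2, 3)
2. Y lies on line MT with MY:YT = 4:3 ⇒ Y = (-2/7, 9/7)
3. L is the midpoint of XM ⇒ L = (-5/2, 1/2)
through Y parallel to LT: direction (7/2, -1/2); meets EC at W = (0, 61/49)
W = E + t·(C−E) with t = -12/49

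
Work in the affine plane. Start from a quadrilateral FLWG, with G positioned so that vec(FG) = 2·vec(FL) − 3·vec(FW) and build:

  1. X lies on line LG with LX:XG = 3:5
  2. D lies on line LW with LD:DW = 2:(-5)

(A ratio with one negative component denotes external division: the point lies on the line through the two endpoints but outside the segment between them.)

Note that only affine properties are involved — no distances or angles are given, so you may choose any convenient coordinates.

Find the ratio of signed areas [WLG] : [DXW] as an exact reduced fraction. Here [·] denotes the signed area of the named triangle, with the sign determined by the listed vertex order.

[WLG]:[DXW] = 8/5

Assign F = (0, 0), L = (1, 0), W = (0, 1), G = (2, -3) — the answer is frame-independent, so this choice is without loss of generality.
1. X lies on line LG with LX:XG = 3:5 ⇒ X = (11/8, -9/8)
2. D lies on line LW with LD:DW = 2:(-5) ⇒ D = (5/3, -2/3)
2·[WLG] = -2, 2·[DXW] = -5/4
[WLG]:[DXW] = -2:-5/4 = 8/5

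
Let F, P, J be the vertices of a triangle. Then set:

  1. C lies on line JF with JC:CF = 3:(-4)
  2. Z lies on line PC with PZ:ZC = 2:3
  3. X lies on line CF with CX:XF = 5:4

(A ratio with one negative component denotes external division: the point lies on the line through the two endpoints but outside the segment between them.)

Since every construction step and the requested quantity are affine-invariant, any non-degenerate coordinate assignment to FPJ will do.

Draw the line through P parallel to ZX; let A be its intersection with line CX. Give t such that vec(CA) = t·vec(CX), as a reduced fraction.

Set F = (0, 0), P = (1, 0), J = (0, 1); any affine frame gives the same invariant.
1. C lies on line JF with JC:CF = 3:(-4) ⇒ C = (0, 4)
2. Z lies on line PC with PZ:ZC = 2:3 ⇒ Z = (3/5, 8/5)
3. X lies on line CF with CX:XF = 5:4 ⇒ X = (0, 16/9)
through P parallel to ZX: direction (-3/5, 8/45); meets CX at A = (0, 8/27)
A = C + t·(X−C) with t = 5/3

t = 5/3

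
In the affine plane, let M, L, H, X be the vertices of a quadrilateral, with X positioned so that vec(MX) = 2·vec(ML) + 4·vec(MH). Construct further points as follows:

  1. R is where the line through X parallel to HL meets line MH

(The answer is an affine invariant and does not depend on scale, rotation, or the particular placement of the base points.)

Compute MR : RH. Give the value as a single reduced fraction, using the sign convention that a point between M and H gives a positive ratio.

MR:RH = -6/5

Choose coordinates M = (0, 0), L = (1, 0), H = (0, 1), X = (2, 4).
1. R is where the line through X parallel to HL meets line MH ⇒ R = (0, 6)
R = M + t·(H−M) with t = 6, so MR:RH = t:(1−t) = 6:-5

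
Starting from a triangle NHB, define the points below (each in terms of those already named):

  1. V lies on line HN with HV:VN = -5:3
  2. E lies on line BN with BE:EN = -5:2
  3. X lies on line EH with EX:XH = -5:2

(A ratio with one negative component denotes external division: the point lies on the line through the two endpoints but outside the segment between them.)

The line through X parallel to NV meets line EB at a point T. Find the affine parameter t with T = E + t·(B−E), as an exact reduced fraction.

t = 2/3

Set N = (0, 0), H = (1, 0), B = (0, 1); any affine frame gives the same invariant.
1. V lies on line HN with HV:VN = -5:3 ⇒ V = (-3/2, 0)
2. E lies on line BN with BE:EN = -5:2 ⇒ E = (0, -2/3)
3. X lies on line EH with EX:XH = -5:2 ⇒ X = (5/3, 4/9)
through X parallel to NV: direction (-3/2, 0); meets EB at T = (0, 4/9)
T = E + t·(B−E) with t = 2/3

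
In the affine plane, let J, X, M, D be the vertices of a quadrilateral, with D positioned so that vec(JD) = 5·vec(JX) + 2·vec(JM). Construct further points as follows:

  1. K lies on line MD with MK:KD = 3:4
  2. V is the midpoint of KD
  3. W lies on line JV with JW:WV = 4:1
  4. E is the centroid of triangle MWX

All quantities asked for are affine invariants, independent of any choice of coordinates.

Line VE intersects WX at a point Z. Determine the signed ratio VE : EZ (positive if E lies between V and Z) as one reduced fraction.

VE:EZ = -149/113

Set J = (0, 0), X = (1, 0), M = (0, 1), D = (5, 2); any affine frame gives the same invariant.
1. K lies on line MD with MK:KD = 3:4 ⇒ K = (15/7, 10/7)
2. V is the midpoint of KD ⇒ V = (25/7, 12/7)
3. W lies on line JV with JW:WV = 4:1 ⇒ W = (20/7, 48/35)
4. E is the centroid of triangle MWX ⇒ E = (9/7, 83/105)
line VE meets WX at Z = (3149/1043, 7776/5215)
E = V + t·(Z−V) with t = 149/36, so VE:EZ = 149/36:-113/36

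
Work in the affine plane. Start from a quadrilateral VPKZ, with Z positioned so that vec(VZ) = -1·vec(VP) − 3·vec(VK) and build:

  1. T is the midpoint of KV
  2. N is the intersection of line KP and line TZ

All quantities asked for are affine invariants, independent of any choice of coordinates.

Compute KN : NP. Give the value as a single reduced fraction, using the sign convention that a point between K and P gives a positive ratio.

Set V = (0, 0), P = (1, 0), K = (0, 1), Z = (-1, -3); any affine frame gives the same invariant.
1. T is the midpoint of KV ⇒ T = (0, 1/2)
2. N is the intersection of line KP and line TZ ⇒ N = (1/9, 8/9)
N = K + t·(P−K) with t = 1/9, so KN:NP = t:(1−t) = 1/9:8/9

KN:NP = 1/8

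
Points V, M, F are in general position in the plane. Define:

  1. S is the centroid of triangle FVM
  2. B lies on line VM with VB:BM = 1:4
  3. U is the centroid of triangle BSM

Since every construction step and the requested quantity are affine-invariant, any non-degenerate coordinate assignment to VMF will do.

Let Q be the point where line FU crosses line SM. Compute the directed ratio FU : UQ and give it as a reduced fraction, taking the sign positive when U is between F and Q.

Set V = (0, 0), M = (1, 0), F = (0, 1); any affine frame gives the same invariant.
1. S is the centroid of triangle FVM ⇒ S = (1/3, 1/3)
2. B lies on line VM with VB:BM = 1:4 ⇒ B = (1/5, 0)
3. U is the centroid of triangle BSM ⇒ U = (23/45, 1/9)
line FU meets SM at Q = (23/57, 17/57)
U = F + t·(Q−F) with t = 19/15, so FU:UQ = 19/15:-4/15

FU:UQ = -19/4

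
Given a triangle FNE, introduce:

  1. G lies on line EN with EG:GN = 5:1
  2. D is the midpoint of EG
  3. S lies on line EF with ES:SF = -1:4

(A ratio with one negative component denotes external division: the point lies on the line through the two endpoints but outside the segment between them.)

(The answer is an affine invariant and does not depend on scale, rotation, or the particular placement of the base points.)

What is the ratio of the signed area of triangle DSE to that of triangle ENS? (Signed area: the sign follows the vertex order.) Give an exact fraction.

[DSE]:[ENS] = 5/12

Set F = (0, 0), N = (1, 0), E = (0, 1); any affine frame gives the same invariant.
1. G lies on line EN with EG:GN = 5:1 ⇒ G = (5/6, 1/6)
2. D is the midpoint of EG ⇒ D = (5/12, 7/12)
3. S lies on line EF with ES:SF = -1:4 ⇒ S = (0, 4/3)
2·[DSE] = 5/36, 2·[ENS] = 1/3
[DSE]:[ENS] = 5/36:1/3 = 5/12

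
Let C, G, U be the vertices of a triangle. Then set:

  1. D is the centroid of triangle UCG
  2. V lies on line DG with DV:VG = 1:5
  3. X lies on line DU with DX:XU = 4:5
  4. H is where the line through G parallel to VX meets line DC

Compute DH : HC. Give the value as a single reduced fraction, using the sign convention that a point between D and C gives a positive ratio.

Set C = (0, 0), G = (1, 0), U = (0, 1); any affine frame gives the same invariant.
1. D is the centroid of triangle UCG ⇒ D = (1/3, 1/3)
2. V lies on line DG with DV:VG = 1:5 ⇒ V = (4/9, 5/18)
3. X lies on line DU with DX:XU = 4:5 ⇒ X = (5/27, 17/27)
4. H is where the line through G parallel to VX meets line DC ⇒ H = (19/33, 19/33)
H = D + t·(C−D) with t = -8/11, so DH:HC = t:(1−t) = -8/11:19/11

DH:HC = -8/19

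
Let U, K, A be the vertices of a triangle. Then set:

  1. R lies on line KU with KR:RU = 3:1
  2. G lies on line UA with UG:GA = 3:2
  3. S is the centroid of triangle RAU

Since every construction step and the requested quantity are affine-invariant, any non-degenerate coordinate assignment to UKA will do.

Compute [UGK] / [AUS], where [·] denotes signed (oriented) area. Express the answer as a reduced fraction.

[UGK]:[AUS] = -36/5

Work in coordinates with U = (0, 0), K = (1, 0), A = (0, 1).
1. R lies on line KU with KR:RU = 3:1 ⇒ R = (1/4, 0)
2. G lies on line UA with UG:GA = 3:2 ⇒ G = (0, 3/5)
3. S is the centroid of triangle RAU ⇒ S = (1/12, 1/3)
2·[UGK] = -3/5, 2·[AUS] = 1/12
[UGK]:[AUS] = -3/5:1/12 = -36/5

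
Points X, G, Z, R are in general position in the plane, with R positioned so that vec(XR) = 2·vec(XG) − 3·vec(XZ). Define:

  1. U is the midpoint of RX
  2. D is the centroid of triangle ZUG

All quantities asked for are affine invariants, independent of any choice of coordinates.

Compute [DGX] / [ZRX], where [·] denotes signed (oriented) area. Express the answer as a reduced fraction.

[DGX]:[ZRX] = -1/12

Assign X = (0, 0), G = (1, 0), Z = (0, 1), R = (2, -3) — the answer is frame-independent, so this choice is without loss of generality.
1. U is the midpoint of RX ⇒ U = (1, -3/2)
2. D is the centroid of triangle ZUG ⇒ D = (2/3, -1/6)
2·[DGX] = 1/6, 2·[ZRX] = -2
[DGX]:[ZRX] = 1/6:-2 = -1/12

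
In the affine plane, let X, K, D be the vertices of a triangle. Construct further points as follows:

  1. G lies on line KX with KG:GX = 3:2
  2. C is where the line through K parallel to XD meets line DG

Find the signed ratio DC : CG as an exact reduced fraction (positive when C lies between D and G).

Set X = (0, 0), K = (1, 0), D = (0, 1); any affine frame gives the same invariant.
1. G lies on line KX with KG:GX = 3:2 ⇒ G = (2/5, 0)
2. C is where the line through K parallel to XD meets line DG ⇒ C = (1, -3/2)
C = D + t·(G−D) with t = 5/2, so DC:CG = t:(1−t) = 5/2:-3/2

DC:CG = -5/3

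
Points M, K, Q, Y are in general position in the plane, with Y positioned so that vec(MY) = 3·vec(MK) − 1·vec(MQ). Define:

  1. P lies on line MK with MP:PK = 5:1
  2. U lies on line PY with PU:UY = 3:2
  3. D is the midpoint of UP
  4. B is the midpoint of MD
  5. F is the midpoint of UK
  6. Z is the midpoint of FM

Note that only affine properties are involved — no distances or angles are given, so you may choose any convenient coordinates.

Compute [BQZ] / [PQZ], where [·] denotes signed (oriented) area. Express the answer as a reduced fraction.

[BQZ]:[PQZ] = -23/84

Set M = (0, 0), K = (1, 0), Q = (0, 1), Y = (3, -1); any affine frame gives the same invariant.
1. P lies on line MK with MP:PK = 5:1 ⇒ P = (5/6, 0)
2. U lies on line PY with PU:UY = 3:2 ⇒ U = (32/15, -3/5)
3. D is the midpoint of UP ⇒ D = (89/60, -3/10)
4. B is the midpoint of MD ⇒ B = (89/120, -3/20)
5. F is the midpoint of UK ⇒ F = (47/30, -3/10)
6. Z is the midpoint of FM ⇒ Z = (47/60, -3/20)
2·[BQZ] = -23/480, 2·[PQZ] = 7/40
[BQZ]:[PQZ] = -23/480:7/40 = -23/84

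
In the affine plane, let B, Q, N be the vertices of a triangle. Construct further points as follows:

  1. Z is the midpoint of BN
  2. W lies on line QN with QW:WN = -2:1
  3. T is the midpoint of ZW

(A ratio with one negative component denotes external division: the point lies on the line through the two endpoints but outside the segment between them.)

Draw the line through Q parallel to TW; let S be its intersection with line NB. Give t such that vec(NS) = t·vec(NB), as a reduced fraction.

Work in coordinates with B = (0, 0), Q = (1, 0), N = (0, 1).
1. Z is the midpoint of BN ⇒ Z = (0, 1/2)
2. W lies on line QN with QW:WN = -2:1 ⇒ W = (-1, 2)
3. T is the midpoint of ZW ⇒ T = (-1/2, 5/4)
through Q parallel to TW: direction (-1/2, 3/4); meets NB at S = (0, 3/2)
S = N + t·(B−N) with t = -1/2

t = -1/2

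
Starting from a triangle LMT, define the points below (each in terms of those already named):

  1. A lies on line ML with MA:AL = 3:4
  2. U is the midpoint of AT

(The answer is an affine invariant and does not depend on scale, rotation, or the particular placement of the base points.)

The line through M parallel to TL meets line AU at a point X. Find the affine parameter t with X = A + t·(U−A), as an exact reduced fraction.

Set L = (0, 0), M = (1, 0), T = (0, 1); any affine frame gives the same invariant.
1. A lies on line ML with MA:AL = 3:4 ⇒ A = (4/7, 0)
2. U is the midpoint of AT ⇒ U = (2/7, 1/2)
through M parallel to TL: direction (0, -1); meets AU at X = (1, -3/4)
X = A + t·(U−A) with t = -3/2

t = -3/2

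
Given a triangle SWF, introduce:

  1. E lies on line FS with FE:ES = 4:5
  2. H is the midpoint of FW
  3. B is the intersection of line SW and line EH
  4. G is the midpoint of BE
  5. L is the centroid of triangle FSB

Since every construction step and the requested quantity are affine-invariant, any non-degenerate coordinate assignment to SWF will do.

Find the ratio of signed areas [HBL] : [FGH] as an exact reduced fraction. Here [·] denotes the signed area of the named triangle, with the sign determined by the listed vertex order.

[HBL]:[FGH] = 3/16

Work in coordinates with S = (0, 0), W = (1, 0), F = (0, 1).
1. E lies on line FS with FE:ES = 4:5 ⇒ E = (0, 5/9)
2. H is the midpoint of FW ⇒ H = (1/2, 1/2)
3. B is the intersection of line SW and line EH ⇒ B = (5, 0)
4. G is the midpoint of BE ⇒ G = (5/2, 5/18)
5. L is the centroid of triangle FSB ⇒ L = (5/3, 1/3)
2·[HBL] = -1/6, 2·[FGH] = -8/9
[HBL]:[FGH] = -1/6:-8/9 = 3/16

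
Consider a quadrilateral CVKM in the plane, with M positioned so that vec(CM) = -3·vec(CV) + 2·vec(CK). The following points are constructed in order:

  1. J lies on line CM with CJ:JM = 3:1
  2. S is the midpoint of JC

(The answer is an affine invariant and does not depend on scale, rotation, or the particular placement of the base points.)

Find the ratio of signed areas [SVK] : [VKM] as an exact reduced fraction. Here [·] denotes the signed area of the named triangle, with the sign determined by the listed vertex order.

Assign C = (0, 0), V = (1, 0), K = (0, 1), M = (-3, 2) — the answer is frame-independent, so this choice is without loss of generality.
1. J lies on line CM with CJ:JM = 3:1 ⇒ J = (-9/4, 3/2)
2. S is the midpoint of JC ⇒ S = (-9/8, 3/4)
2·[SVK] = 11/8, 2·[VKM] = 2
[SVK]:[VKM] = 11/8:2 = 11/16

[SVK]:[VKM] = 11/16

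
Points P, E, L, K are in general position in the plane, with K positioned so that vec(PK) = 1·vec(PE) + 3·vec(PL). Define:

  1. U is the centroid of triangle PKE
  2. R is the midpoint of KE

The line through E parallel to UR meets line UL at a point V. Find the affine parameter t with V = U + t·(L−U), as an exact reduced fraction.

t = -3/2

Assign P = (0, 0), E = (1, 0), L = (0, 1), K = (1, 3) — the answer is frame-independent, so this choice is without loss of generality.
1. U is the centroid of triangle PKE ⇒ U = (2/3, 1)
2. R is the midpoint of KE ⇒ R = (1, 3/2)
through E parallel to UR: direction (1/3, 1/2); meets UL at V = (5/3, 1)
V = U + t·(L−U) with t = -3/2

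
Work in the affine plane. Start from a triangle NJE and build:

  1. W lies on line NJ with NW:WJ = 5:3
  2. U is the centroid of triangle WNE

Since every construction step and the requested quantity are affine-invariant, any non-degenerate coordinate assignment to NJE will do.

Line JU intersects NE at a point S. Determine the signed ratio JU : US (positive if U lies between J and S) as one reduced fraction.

Assign N = (0, 0), J = (1, 0), E = (0, 1) — the answer is frame-independent, so this choice is without loss of generality.
1. W lies on line NJ with NW:WJ = 5:3 ⇒ W = (5/8, 0)
2. U is the centroid of triangle WNE ⇒ U = (5/24, 1/3)
line JU meets NE at S = (0, 8/19)
U = J + t·(S−J) with t = 19/24, so JU:US = 19/24:5/24

JU:US = 19/5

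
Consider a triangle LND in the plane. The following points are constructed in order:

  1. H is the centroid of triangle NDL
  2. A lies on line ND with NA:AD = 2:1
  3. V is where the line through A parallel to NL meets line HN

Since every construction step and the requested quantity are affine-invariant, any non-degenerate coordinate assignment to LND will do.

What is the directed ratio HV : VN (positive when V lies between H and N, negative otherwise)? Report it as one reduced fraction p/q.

HV:VN = -1/2

Work in coordinates with L = (0, 0), N = (1, 0), D = (0, 1).
1. H is the centroid of triangle NDL ⇒ H = (1/3, 1/3)
2. A lies on line ND with NA:AD = 2:1 ⇒ A = (1/3, 2/3)
3. V is where the line through A parallel to NL meets line HN ⇒ V = (-1/3, 2/3)
V = H + t·(N−H) with t = -1, so HV:VN = t:(1−t) = -1:2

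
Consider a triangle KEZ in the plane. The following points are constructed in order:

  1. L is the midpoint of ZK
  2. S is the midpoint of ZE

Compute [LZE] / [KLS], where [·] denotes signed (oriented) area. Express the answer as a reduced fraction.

[LZE]:[KLS] = 2

Assign K = (0, 0), E = (1, 0), Z = (0, 1) — the answer is frame-independent, so this choice is without loss of generality.
1. L is the midpoint of ZK ⇒ L = (0, 1/2)
2. S is the midpoint of ZE ⇒ S = (1/2, 1/2)
2·[LZE] = -1/2, 2·[KLS] = -1/4
[LZE]:[KLS] = -1/2:-1/4 = 2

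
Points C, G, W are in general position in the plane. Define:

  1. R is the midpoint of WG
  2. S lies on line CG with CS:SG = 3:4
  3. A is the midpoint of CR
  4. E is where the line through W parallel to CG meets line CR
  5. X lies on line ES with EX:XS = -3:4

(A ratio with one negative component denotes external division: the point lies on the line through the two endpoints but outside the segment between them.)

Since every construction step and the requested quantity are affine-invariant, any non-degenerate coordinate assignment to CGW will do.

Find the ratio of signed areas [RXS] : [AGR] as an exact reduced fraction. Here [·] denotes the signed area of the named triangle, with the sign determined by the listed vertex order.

Work in coordinates with C = (0, 0), G = (1, 0), W = (0, 1).
1. R is the midpoint of WG ⇒ R = (1/2, 1/2)
2. S lies on line CG with CS:SG = 3:4 ⇒ S = (3/7, 0)
3. A is the midpoint of CR ⇒ A = (1/4, 1/4)
4. E is where the line through W parallel to CG meets line CR ⇒ E = (1, 1)
5. X lies on line ES with EX:XS = -3:4 ⇒ X = (19/7, 4)
2·[RXS] = -6/7, 2·[AGR] = 1/4
[RXS]:[AGR] = -6/7:1/4 = -24/7

[RXS]:[AGR] = -24/7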